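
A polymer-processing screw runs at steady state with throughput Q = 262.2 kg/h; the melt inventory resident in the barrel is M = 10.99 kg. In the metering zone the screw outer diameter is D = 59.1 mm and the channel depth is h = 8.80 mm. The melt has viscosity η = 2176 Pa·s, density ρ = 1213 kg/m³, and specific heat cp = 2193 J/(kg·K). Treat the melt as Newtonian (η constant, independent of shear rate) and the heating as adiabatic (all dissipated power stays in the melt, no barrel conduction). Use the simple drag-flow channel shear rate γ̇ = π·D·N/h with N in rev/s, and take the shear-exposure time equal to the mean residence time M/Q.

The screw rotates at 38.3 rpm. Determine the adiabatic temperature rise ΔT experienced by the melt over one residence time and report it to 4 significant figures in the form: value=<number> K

Throughput in SI: Q_s = 262.2 kg/h ÷ 3600 s/h = 0.0728333 kg/s
t_res = M / Q_s = 10.99 / 0.0728333 = 150.892 s
Geometry in metres: D = 59.1 mm → 0.0591 m, h = 8.80 mm → 0.0088 m; screw speed N = 38.3 rpm = 0.638333 rev/s
γ̇ = π D N / h = (π)(0.0591)(0.638333) / 0.0088 = 13.468 s⁻¹
Adiabatic rise: ΔT = η γ̇² t_res / (ρ cp) = 2176·(13.468)²·150.892 / (1213·2193) = 22.3888 K

value=22.39 K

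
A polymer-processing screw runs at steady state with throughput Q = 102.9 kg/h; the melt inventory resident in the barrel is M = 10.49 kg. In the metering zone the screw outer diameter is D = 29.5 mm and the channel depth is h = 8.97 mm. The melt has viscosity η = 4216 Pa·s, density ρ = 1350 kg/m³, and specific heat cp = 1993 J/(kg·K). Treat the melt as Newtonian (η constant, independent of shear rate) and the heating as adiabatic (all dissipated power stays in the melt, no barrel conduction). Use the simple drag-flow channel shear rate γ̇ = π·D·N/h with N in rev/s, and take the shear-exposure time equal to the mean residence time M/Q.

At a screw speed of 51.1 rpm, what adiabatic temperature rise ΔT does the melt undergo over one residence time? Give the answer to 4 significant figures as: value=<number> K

value=44.53 K

Q_s = Q / 3600 = 102.9 / 3600 = 0.0285833 kg/s
Mean residence time: t_res = M/Q_s = 10.49 kg / 0.0285833 kg/s = 366.997 s
Convert to SI: D = 0.0295 m, h = 0.00897 m, N = 51.1/60 = 0.851667 rev/s
γ̇ = π·D·N / h = π · 0.0295 · 0.851667 / 0.00897 = 8.79932 s⁻¹
Adiabatic rise: ΔT = η γ̇² t_res / (ρ cp) = 4216·(8.79932)²·366.997 / (1350·1993) = 44.5267 K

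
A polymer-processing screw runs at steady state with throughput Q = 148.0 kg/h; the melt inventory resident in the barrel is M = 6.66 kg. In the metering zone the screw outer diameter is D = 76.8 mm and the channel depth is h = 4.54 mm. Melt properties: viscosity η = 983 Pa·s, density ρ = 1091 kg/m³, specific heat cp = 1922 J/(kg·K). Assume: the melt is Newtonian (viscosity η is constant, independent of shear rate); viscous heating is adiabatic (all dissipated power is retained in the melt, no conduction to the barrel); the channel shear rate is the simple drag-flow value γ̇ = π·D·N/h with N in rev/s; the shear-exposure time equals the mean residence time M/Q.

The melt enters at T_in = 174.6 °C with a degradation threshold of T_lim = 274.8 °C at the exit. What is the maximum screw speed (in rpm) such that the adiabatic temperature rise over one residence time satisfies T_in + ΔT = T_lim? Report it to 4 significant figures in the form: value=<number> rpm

value=41.01 rpm

Throughput in SI: Q_s = 148.0 kg/h ÷ 3600 s/h = 0.0411111 kg/s
t_res = M / Q_s = 6.66 / 0.0411111 = 162 s
D = 76.8 mm = 0.0768 m;  h = 4.54 mm = 0.00454 m
ΔT_a = T_lim − T_in = 274.8 °C − 174.6 °C = 100.2 K
γ̇_max² = ΔT_a·ρ·cp / (η·t_res) = [100.2 × 1091 × 1922] / [983 × 162] = 1319.4 s⁻²
γ̇_max = √1319.4 = 36.3236 s⁻¹
N_max = γ̇_max·h / (π·D) = 36.3236 · 0.00454 / (π · 0.0768) = 0.683492 rev/s = 41.0095 rpm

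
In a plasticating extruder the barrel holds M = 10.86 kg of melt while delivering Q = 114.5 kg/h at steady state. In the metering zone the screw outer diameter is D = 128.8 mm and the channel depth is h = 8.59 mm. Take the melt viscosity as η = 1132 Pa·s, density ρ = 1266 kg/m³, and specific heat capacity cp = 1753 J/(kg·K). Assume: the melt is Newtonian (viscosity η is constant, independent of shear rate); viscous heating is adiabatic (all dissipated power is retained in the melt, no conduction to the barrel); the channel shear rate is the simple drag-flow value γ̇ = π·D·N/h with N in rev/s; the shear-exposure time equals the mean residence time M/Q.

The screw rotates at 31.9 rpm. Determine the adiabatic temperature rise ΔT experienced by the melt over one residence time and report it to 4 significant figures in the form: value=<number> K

Q_s = Q / 3600 = 114.5 / 3600 = 0.0318056 kg/s
t_res = M / Q_s = 10.86 / 0.0318056 = 341.45 s
D = 128.8 mm = 0.1288 m;  h = 8.59 mm = 0.00859 m;  N = 31.9 rpm / 60 = 0.531667 rev/s
Shear rate: γ̇ = πDN/h = π·0.1288·0.531667/0.00859 = 25.0445 s⁻¹
ΔT = η·γ̇²·t_res / (ρ·cp) = 1132 · (25.0445)² · 341.45 / (1266 · 1753) = 109.24 K

value=109.2 K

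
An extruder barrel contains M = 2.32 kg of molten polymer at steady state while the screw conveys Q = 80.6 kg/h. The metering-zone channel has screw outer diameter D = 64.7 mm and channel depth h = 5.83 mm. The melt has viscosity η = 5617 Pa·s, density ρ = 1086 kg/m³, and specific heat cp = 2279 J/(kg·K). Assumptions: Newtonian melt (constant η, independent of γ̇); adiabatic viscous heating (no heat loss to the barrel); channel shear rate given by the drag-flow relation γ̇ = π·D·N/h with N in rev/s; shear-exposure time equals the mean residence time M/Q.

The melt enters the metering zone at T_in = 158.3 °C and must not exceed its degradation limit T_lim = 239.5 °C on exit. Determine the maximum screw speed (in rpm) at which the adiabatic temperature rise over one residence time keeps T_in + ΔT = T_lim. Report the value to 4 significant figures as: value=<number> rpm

Convert throughput: Q = 80.6 kg/h = 80.6/3600 = 0.0223889 kg/s
t_res = M / Q_s = 2.32 ÷ 0.0223889 = 103.623 s
Convert to metres: D = 0.0647 m, h = 0.00583 m
ΔT_a = T_lim − T_in = 239.5 °C − 158.3 °C = 81.2 K
γ̇_max² = ΔT_a·ρ·cp/(η·t_res) = 81.2·1086·2279/(5617·103.623) = 345.279 s⁻²
γ̇_max = √345.279 = 18.5817 s⁻¹
N_max = γ̇_max h / (πD) = 18.5817·0.00583/(π·0.0647) = 0.532966 rev/s → ×60 = 31.978 rpm

value=31.98 rpm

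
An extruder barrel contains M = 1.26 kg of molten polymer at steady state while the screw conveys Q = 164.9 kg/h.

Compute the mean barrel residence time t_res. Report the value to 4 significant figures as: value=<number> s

Q_s = Q / 3600 = 164.9 / 3600 = 0.0458056 kg/s
Mean residence time: t_res = M/Q_s = 1.26 kg / 0.0458056 kg/s = 27.5076 s

value=27.51 s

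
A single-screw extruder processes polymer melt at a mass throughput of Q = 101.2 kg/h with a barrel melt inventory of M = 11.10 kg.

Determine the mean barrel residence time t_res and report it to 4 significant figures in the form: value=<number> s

value=394.9 s

Throughput in SI: Q_s = 101.2 kg/h ÷ 3600 s/h = 0.0281111 kg/s
Mean residence time: t_res = M/Q_s = 11.10 kg / 0.0281111 kg/s = 394.862 s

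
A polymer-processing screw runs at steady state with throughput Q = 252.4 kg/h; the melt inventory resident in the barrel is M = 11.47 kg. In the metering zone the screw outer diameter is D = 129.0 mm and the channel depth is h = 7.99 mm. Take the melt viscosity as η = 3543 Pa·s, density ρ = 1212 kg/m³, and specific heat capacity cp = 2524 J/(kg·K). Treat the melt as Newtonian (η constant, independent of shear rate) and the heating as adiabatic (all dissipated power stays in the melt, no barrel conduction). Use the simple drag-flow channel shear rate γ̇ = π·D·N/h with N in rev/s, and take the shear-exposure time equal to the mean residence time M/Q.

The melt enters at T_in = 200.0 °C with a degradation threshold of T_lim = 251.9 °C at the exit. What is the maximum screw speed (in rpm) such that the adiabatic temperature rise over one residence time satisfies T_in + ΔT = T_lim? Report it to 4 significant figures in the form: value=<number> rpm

Convert throughput: Q = 252.4 kg/h = 252.4/3600 = 0.0701111 kg/s
Mean residence time: t_res = M/Q_s = 11.47 kg / 0.0701111 kg/s = 163.597 s
Convert to metres: D = 0.129 m, h = 0.00799 m
Allowable rise: ΔT_a = T_lim − T_in = 251.9 − 200.0 = 51.9 K
γ̇_max² = ΔT_a·ρ·cp / (η·t_res) = [51.9 × 1212 × 2524] / [3543 × 163.597] = 273.912 s⁻²
γ̇_max = sqrt(273.912) = 16.5503 s⁻¹
Solve γ̇ = πDN/h for N: N_max = γ̇_max·h/(π·D) = 16.5503 × 0.00799 / (π × 0.129) = 0.326297 rev/s = 19.5778 rpm

value=19.58 rpm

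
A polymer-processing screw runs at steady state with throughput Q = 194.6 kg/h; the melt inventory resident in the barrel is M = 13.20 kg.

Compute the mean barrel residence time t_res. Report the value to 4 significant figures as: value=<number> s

value=244.2 s

Throughput in SI: Q_s = 194.6 kg/h ÷ 3600 s/h = 0.0540556 kg/s
t_res = M / Q_s = 13.20 ÷ 0.0540556 = 244.193 s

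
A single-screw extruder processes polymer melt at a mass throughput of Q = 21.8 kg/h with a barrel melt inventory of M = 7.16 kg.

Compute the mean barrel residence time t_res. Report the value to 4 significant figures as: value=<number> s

value=1182. s

Throughput in SI: Q_s = 21.8 kg/h ÷ 3600 s/h = 0.00605556 kg/s
t_res = M / Q_s = 7.16 ÷ 0.00605556 = 1182.39 s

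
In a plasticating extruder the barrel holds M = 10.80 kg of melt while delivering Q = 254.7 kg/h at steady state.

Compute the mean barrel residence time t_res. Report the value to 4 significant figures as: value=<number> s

Throughput in SI: Q_s = 254.7 kg/h ÷ 3600 s/h = 0.07075 kg/s
Mean residence time: t_res = M/Q_s = 10.80 kg / 0.07075 kg/s = 152.65 s

value=152.7 s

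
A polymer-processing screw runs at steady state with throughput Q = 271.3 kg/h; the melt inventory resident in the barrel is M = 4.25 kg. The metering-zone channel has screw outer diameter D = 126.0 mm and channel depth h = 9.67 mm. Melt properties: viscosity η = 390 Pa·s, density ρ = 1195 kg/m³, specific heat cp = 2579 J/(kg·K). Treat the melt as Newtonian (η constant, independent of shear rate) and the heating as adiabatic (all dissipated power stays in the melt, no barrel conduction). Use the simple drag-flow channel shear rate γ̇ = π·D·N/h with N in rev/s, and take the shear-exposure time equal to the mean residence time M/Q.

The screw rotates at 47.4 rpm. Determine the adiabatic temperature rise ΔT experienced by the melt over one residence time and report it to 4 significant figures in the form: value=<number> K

Convert throughput: Q = 271.3 kg/h = 271.3/3600 = 0.0753611 kg/s
t_res = M / Q_s = 4.25 ÷ 0.0753611 = 56.3951 s
Geometry in metres: D = 126.0 mm → 0.126 m, h = 9.67 mm → 0.00967 m; screw speed N = 47.4 rpm = 0.79 rev/s
Shear rate: γ̇ = πDN/h = π·0.126·0.79/0.00967 = 32.3386 s⁻¹
ΔT = η·γ̇²·t_res / (ρ·cp) = 390 · (32.3386)² · 56.3951 / (1195 · 2579) = 7.46327 K

value=7.463 K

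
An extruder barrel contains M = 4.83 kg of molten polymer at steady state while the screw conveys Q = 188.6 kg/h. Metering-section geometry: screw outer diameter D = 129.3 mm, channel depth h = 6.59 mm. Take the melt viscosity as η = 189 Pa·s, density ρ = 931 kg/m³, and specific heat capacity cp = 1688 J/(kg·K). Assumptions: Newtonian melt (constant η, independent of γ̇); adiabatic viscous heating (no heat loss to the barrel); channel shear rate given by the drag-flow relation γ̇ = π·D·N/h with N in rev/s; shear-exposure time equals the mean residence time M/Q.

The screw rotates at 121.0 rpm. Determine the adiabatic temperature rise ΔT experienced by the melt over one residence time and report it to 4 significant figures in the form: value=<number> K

Convert throughput: Q = 188.6 kg/h = 188.6/3600 = 0.0523889 kg/s
t_res = M / Q_s = 4.83 ÷ 0.0523889 = 92.1951 s
D = 129.3 mm = 0.1293 m;  h = 6.59 mm = 0.00659 m;  N = 121.0 rpm / 60 = 2.01667 rev/s
Shear rate: γ̇ = πDN/h = π·0.1293·2.01667/0.00659 = 124.307 s⁻¹
ΔT = η·γ̇²·t_res / (ρ·cp) = 189 · (124.307)² · 92.1951 / (931 · 1688) = 171.333 K

value=171.3 K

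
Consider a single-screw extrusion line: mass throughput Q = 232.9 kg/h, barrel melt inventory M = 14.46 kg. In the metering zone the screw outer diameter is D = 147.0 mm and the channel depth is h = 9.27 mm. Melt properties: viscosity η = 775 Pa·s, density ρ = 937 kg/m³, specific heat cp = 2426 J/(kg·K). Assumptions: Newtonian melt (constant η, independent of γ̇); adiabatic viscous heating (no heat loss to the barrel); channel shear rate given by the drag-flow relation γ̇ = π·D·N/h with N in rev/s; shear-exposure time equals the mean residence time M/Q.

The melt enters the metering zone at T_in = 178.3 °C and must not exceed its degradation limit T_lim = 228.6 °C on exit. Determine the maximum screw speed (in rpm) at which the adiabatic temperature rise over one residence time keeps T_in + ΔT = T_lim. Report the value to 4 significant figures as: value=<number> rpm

value=30.94 rpm

Q_s = Q / 3600 = 232.9 / 3600 = 0.0646944 kg/s
Mean residence time: t_res = M/Q_s = 14.46 kg / 0.0646944 kg/s = 223.512 s
Convert to metres: D = 0.147 m, h = 0.00927 m
Allowable rise: ΔT_a = T_lim − T_in = 228.6 − 178.3 = 50.3 K
γ̇_max² = ΔT_a·ρ·cp / (η·t_res) = [50.3 × 937 × 2426] / [775 × 223.512] = 660.078 s⁻²
γ̇_max = sqrt(660.078) = 25.692 s⁻¹
N_max = γ̇_max·h / (π·D) = 25.692 · 0.00927 / (π · 0.147) = 0.515716 rev/s = 30.9429 rpm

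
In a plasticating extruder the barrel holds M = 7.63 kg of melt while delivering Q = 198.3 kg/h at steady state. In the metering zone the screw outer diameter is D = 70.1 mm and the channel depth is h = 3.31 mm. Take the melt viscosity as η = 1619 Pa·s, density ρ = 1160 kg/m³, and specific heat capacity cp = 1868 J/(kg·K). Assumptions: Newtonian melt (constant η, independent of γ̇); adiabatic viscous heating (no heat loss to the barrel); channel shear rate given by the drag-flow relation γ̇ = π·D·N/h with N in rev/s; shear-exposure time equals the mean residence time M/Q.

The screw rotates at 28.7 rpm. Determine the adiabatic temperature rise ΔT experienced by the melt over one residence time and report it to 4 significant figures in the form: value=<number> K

Throughput in SI: Q_s = 198.3 kg/h ÷ 3600 s/h = 0.0550833 kg/s
t_res = M / Q_s = 7.63 ÷ 0.0550833 = 138.517 s
Geometry in metres: D = 70.1 mm → 0.0701 m, h = 3.31 mm → 0.00331 m; screw speed N = 28.7 rpm = 0.478333 rev/s
Shear rate: γ̇ = πDN/h = π·0.0701·0.478333/0.00331 = 31.8252 s⁻¹
ΔT = η·γ̇²·t_res / (ρ·cp) = 1619 · (31.8252)² · 138.517 / (1160 · 1868) = 104.823 K

value=104.8 K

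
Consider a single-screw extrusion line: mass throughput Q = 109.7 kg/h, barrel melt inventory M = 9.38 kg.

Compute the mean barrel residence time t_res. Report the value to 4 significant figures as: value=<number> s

value=307.8 s

Throughput in SI: Q_s = 109.7 kg/h ÷ 3600 s/h = 0.0304722 kg/s
Mean residence time: t_res = M/Q_s = 9.38 kg / 0.0304722 kg/s = 307.821 s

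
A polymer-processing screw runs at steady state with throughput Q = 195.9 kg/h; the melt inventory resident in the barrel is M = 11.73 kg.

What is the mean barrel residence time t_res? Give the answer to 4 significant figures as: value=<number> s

Convert throughput: Q = 195.9 kg/h = 195.9/3600 = 0.0544167 kg/s
t_res = M / Q_s = 11.73 / 0.0544167 = 215.559 s

value=215.6 s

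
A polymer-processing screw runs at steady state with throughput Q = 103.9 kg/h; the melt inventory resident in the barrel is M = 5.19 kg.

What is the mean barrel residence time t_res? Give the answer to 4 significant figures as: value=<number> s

value=179.8 s

Throughput in SI: Q_s = 103.9 kg/h ÷ 3600 s/h = 0.0288611 kg/s
t_res = M / Q_s = 5.19 / 0.0288611 = 179.827 s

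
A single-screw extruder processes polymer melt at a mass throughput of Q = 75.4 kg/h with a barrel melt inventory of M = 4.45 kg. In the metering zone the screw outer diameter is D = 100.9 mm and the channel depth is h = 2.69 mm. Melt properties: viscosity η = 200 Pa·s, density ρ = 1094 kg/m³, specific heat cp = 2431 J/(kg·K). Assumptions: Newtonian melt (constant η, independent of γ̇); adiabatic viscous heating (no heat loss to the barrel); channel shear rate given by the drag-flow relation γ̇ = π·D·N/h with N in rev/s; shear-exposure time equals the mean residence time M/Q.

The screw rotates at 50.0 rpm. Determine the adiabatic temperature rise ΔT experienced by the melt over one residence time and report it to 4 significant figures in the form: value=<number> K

Convert throughput: Q = 75.4 kg/h = 75.4/3600 = 0.0209444 kg/s
t_res = M / Q_s = 4.45 ÷ 0.0209444 = 212.467 s
D = 100.9 mm = 0.1009 m;  h = 2.69 mm = 0.00269 m;  N = 50.0 rpm / 60 = 0.833333 rev/s
γ̇ = π·D·N / h = π · 0.1009 · 0.833333 / 0.00269 = 98.1991 s⁻¹
ΔT = η·γ̇²·t_res / (ρ·cp) = 200 · (98.1991)² · 212.467 / (1094 · 2431) = 154.076 K

value=154.1 K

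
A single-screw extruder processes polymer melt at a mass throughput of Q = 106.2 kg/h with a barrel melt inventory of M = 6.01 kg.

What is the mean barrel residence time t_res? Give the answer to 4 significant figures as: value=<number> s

Q_s = Q / 3600 = 106.2 / 3600 = 0.0295 kg/s
t_res = M / Q_s = 6.01 / 0.0295 = 203.729 s

value=203.7 s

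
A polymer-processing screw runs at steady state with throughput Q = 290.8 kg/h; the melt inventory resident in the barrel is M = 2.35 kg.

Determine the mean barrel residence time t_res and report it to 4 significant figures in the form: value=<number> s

Convert throughput: Q = 290.8 kg/h = 290.8/3600 = 0.0807778 kg/s
t_res = M / Q_s = 2.35 ÷ 0.0807778 = 29.0922 s

value=29.09 s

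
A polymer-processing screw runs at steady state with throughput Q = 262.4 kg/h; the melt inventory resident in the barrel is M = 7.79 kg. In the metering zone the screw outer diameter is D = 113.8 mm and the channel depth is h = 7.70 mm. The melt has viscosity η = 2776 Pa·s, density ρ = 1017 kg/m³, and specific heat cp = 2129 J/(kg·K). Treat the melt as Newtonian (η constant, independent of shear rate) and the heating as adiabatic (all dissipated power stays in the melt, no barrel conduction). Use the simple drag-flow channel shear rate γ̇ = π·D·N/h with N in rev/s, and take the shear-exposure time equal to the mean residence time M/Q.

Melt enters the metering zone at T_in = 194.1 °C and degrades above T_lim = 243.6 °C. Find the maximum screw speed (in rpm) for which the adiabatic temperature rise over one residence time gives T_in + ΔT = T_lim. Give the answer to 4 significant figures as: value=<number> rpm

value=24.56 rpm

Convert throughput: Q = 262.4 kg/h = 262.4/3600 = 0.0728889 kg/s
t_res = M / Q_s = 7.79 / 0.0728889 = 106.875 s
Convert to metres: D = 0.1138 m, h = 0.0077 m
ΔT_a = T_lim − T_in = 243.6 °C − 194.1 °C = 49.5 K
γ̇_max² = ΔT_a·ρ·cp / (η·t_res) = [49.5 × 1017 × 2129] / [2776 × 106.875] = 361.249 s⁻²
Take the square root: γ̇_max = √(361.249) = 19.0065 s⁻¹
N_max = γ̇_max·h / (π·D) = 19.0065 · 0.0077 / (π · 0.1138) = 0.409357 rev/s = 24.5614 rpm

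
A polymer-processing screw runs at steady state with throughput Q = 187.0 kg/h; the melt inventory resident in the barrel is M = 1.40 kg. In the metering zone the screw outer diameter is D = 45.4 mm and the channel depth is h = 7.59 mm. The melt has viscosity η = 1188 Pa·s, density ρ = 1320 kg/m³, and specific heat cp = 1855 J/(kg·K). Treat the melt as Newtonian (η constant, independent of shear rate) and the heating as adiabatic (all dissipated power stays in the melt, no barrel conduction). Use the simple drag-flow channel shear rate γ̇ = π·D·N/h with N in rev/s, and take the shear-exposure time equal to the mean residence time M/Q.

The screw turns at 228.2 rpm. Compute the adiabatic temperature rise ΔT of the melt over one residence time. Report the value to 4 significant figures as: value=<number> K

value=66.80 K

Throughput in SI: Q_s = 187.0 kg/h ÷ 3600 s/h = 0.0519444 kg/s
t_res = M / Q_s = 1.40 ÷ 0.0519444 = 26.9519 s
D = 45.4 mm = 0.0454 m;  h = 7.59 mm = 0.00759 m;  N = 228.2 rpm / 60 = 3.80333 rev/s
γ̇ = π·D·N / h = π · 0.0454 · 3.80333 / 0.00759 = 71.4707 s⁻¹
ΔT = η·γ̇²·t_res/(ρ·cp) = [1188 × 71.4707² × 26.9519] / [1320 × 1855] = 66.795 K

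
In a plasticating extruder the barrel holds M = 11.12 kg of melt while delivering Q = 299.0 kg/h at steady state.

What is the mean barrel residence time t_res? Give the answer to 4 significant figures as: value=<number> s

value=133.9 s

Throughput in SI: Q_s = 299.0 kg/h ÷ 3600 s/h = 0.0830556 kg/s
t_res = M / Q_s = 11.12 ÷ 0.0830556 = 133.886 s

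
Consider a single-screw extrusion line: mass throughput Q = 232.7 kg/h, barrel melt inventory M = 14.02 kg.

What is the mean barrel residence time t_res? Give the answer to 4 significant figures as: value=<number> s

value=216.9 s

Convert throughput: Q = 232.7 kg/h = 232.7/3600 = 0.0646389 kg/s
t_res = M / Q_s = 14.02 / 0.0646389 = 216.897 s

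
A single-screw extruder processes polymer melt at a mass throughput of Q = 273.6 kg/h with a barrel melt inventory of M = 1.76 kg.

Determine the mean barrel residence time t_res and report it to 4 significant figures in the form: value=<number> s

Throughput in SI: Q_s = 273.6 kg/h ÷ 3600 s/h = 0.076 kg/s
t_res = M / Q_s = 1.76 ÷ 0.076 = 23.1579 s

value=23.16 s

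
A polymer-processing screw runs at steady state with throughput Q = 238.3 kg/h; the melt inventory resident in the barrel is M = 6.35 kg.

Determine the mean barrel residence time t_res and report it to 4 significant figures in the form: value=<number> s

Throughput in SI: Q_s = 238.3 kg/h ÷ 3600 s/h = 0.0661944 kg/s
Mean residence time: t_res = M/Q_s = 6.35 kg / 0.0661944 kg/s = 95.9295 s

value=95.93 s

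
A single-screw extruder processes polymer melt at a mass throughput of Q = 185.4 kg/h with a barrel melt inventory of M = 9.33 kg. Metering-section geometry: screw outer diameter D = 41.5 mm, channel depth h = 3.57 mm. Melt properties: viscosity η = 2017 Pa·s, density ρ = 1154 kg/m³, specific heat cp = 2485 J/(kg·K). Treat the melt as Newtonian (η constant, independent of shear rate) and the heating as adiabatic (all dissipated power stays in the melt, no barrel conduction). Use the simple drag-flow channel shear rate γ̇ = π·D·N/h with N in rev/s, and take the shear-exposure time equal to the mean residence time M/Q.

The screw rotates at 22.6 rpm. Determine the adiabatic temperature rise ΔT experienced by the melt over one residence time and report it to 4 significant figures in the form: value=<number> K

value=24.11 K

Q_s = Q / 3600 = 185.4 / 3600 = 0.0515 kg/s
t_res = M / Q_s = 9.33 / 0.0515 = 181.165 s
Geometry in metres: D = 41.5 mm → 0.0415 m, h = 3.57 mm → 0.00357 m; screw speed N = 22.6 rpm = 0.376667 rev/s
γ̇ = π D N / h = (π)(0.0415)(0.376667) / 0.00357 = 13.7558 s⁻¹
ΔT = η·γ̇²·t_res / (ρ·cp) = 2017 · (13.7558)² · 181.165 / (1154 · 2485) = 24.1114 K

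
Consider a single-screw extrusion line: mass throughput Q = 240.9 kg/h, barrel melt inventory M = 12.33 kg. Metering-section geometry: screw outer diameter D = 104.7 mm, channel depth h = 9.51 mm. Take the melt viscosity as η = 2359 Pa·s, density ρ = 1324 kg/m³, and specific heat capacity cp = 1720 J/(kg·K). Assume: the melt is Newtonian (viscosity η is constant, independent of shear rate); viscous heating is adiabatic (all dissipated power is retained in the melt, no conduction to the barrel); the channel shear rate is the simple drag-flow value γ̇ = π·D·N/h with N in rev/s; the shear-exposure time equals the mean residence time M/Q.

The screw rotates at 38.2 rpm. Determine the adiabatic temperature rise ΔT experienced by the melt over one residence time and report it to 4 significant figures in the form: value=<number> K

value=92.55 K

Convert throughput: Q = 240.9 kg/h = 240.9/3600 = 0.0669167 kg/s
t_res = M / Q_s = 12.33 ÷ 0.0669167 = 184.259 s
D = 104.7 mm = 0.1047 m;  h = 9.51 mm = 0.00951 m;  N = 38.2 rpm / 60 = 0.636667 rev/s
γ̇ = π D N / h = (π)(0.1047)(0.636667) / 0.00951 = 22.0205 s⁻¹
ΔT = η·γ̇²·t_res / (ρ·cp) = 2359 · (22.0205)² · 184.259 / (1324 · 1720) = 92.5543 K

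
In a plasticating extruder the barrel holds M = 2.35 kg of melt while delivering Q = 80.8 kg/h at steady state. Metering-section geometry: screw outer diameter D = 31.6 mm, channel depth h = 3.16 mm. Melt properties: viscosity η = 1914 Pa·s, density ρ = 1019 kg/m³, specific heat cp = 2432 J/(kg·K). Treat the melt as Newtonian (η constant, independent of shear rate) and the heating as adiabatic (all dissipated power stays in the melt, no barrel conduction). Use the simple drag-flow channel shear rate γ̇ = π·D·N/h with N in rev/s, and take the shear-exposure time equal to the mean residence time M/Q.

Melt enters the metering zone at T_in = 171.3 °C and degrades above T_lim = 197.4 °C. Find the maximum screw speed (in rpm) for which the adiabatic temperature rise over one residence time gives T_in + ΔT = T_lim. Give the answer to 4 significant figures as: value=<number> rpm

value=34.31 rpm

Convert throughput: Q = 80.8 kg/h = 80.8/3600 = 0.0224444 kg/s
t_res = M / Q_s = 2.35 / 0.0224444 = 104.703 s
Convert to metres: D = 0.0316 m, h = 0.00316 m
ΔT_a = T_lim − T_in = 197.4 − 171.3 = 26.1 K
γ̇_max² = ΔT_a·ρ·cp / (η·t_res) = [26.1 × 1019 × 2432] / [1914 × 104.703] = 322.758 s⁻²
γ̇_max = √322.758 = 17.9655 s⁻¹
Solve γ̇ = πDN/h for N: N_max = γ̇_max·h/(π·D) = 17.9655 × 0.00316 / (π × 0.0316) = 0.571859 rev/s = 34.3115 rpm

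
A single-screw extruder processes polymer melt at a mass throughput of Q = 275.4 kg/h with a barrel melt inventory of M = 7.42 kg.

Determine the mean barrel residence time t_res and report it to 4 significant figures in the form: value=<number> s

Throughput in SI: Q_s = 275.4 kg/h ÷ 3600 s/h = 0.0765 kg/s
t_res = M / Q_s = 7.42 ÷ 0.0765 = 96.9935 s

value=96.99 s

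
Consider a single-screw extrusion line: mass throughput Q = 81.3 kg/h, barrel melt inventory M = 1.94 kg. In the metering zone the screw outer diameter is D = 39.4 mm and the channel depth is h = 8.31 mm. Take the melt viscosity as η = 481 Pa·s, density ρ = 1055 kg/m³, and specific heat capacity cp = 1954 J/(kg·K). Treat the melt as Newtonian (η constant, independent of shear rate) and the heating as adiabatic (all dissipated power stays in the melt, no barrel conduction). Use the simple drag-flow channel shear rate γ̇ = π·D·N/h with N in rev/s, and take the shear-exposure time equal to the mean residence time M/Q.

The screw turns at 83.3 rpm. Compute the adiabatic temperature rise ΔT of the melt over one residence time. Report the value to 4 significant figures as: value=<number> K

Throughput in SI: Q_s = 81.3 kg/h ÷ 3600 s/h = 0.0225833 kg/s
Mean residence time: t_res = M/Q_s = 1.94 kg / 0.0225833 kg/s = 85.9041 s
Convert to SI: D = 0.0394 m, h = 0.00831 m, N = 83.3/60 = 1.38833 rev/s
Shear rate: γ̇ = πDN/h = π·0.0394·1.38833/0.00831 = 20.6794 s⁻¹
ΔT = η·γ̇²·t_res/(ρ·cp) = [481 × 20.6794² × 85.9041] / [1055 × 1954] = 8.57155 K

value=8.572 K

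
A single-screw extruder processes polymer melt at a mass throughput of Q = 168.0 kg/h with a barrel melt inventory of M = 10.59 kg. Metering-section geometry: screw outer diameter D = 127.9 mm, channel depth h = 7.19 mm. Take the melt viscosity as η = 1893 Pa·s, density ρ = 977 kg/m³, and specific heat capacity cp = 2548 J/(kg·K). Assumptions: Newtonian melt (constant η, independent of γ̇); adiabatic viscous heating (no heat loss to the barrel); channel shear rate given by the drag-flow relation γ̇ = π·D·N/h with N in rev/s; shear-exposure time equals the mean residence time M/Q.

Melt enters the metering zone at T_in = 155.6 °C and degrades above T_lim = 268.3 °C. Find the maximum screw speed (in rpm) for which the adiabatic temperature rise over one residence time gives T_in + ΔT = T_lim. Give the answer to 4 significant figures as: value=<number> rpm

Throughput in SI: Q_s = 168.0 kg/h ÷ 3600 s/h = 0.0466667 kg/s
t_res = M / Q_s = 10.59 ÷ 0.0466667 = 226.929 s
D = 127.9 mm = 0.1279 m;  h = 7.19 mm = 0.00719 m
Allowable rise: ΔT_a = T_lim − T_in = 268.3 − 155.6 = 112.7 K
Invert ΔT = ηγ̇²t_res/(ρcp) for γ̇: γ̇_max² = ΔT_a ρ cp / (η t_res) = 112.7·977·2548 / (1893·226.929) = 653.098 s⁻²
γ̇_max = sqrt(653.098) = 25.5558 s⁻¹
N_max = γ̇_max h / (πD) = 25.5558·0.00719/(π·0.1279) = 0.457296 rev/s → ×60 = 27.4378 rpm

value=27.44 rpm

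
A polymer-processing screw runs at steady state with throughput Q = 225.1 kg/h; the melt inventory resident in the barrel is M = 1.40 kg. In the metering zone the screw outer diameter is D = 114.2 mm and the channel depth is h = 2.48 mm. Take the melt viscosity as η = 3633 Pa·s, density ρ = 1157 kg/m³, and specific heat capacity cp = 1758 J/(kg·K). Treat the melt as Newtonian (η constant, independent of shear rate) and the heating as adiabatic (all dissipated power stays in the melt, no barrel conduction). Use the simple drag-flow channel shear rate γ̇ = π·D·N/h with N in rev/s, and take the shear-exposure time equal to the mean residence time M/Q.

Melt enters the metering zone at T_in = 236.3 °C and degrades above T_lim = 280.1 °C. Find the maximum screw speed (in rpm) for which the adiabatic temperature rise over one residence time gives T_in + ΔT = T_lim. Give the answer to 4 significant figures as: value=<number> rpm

value=13.73 rpm

Convert throughput: Q = 225.1 kg/h = 225.1/3600 = 0.0625278 kg/s
Mean residence time: t_res = M/Q_s = 1.40 kg / 0.0625278 kg/s = 22.39 s
Convert to metres: D = 0.1142 m, h = 0.00248 m
ΔT_a = T_lim − T_in = 280.1 − 236.3 = 43.8 K
Invert ΔT = ηγ̇²t_res/(ρcp) for γ̇: γ̇_max² = ΔT_a ρ cp / (η t_res) = 43.8·1157·1758 / (3633·22.39) = 1095.23 s⁻²
γ̇_max = √1095.23 = 33.0943 s⁻¹
N_max = γ̇_max·h / (π·D) = 33.0943 · 0.00248 / (π · 0.1142) = 0.228765 rev/s = 13.7259 rpm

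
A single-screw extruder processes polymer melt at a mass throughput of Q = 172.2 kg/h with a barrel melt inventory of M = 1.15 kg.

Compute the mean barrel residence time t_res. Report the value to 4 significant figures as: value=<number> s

value=24.04 s

Q_s = Q / 3600 = 172.2 / 3600 = 0.0478333 kg/s
t_res = M / Q_s = 1.15 / 0.0478333 = 24.0418 s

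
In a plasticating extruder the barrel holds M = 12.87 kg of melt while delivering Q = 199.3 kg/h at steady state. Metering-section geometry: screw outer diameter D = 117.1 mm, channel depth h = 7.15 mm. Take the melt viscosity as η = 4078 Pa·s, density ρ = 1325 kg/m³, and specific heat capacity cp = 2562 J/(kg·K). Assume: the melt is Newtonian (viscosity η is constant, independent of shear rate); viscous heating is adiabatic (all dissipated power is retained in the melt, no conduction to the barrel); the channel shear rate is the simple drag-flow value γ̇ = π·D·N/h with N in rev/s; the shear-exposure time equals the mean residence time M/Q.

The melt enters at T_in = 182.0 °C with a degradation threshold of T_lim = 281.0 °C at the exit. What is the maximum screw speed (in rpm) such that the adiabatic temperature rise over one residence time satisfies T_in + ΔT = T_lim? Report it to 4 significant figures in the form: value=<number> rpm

Convert throughput: Q = 199.3 kg/h = 199.3/3600 = 0.0553611 kg/s
Mean residence time: t_res = M/Q_s = 12.87 kg / 0.0553611 kg/s = 232.474 s
D = 117.1 mm = 0.1171 m;  h = 7.15 mm = 0.00715 m
ΔT_a = T_lim − T_in = 281.0 − 182.0 = 99 K
γ̇_max² = ΔT_a·ρ·cp / (η·t_res) = [99 × 1325 × 2562] / [4078 × 232.474] = 354.494 s⁻²
Take the square root: γ̇_max = √(354.494) = 18.828 s⁻¹
N_max = γ̇_max·h / (π·D) = 18.828 · 0.00715 / (π · 0.1171) = 0.365935 rev/s = 21.9561 rpm

value=21.96 rpm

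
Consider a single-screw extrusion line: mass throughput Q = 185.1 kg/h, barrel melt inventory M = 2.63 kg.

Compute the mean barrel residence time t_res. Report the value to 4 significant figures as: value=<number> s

Convert throughput: Q = 185.1 kg/h = 185.1/3600 = 0.0514167 kg/s
t_res = M / Q_s = 2.63 / 0.0514167 = 51.1507 s

value=51.15 s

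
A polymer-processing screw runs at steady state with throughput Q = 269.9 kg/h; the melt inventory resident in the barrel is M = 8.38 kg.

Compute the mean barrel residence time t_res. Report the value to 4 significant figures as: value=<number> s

Convert throughput: Q = 269.9 kg/h = 269.9/3600 = 0.0749722 kg/s
t_res = M / Q_s = 8.38 ÷ 0.0749722 = 111.775 s

value=111.8 s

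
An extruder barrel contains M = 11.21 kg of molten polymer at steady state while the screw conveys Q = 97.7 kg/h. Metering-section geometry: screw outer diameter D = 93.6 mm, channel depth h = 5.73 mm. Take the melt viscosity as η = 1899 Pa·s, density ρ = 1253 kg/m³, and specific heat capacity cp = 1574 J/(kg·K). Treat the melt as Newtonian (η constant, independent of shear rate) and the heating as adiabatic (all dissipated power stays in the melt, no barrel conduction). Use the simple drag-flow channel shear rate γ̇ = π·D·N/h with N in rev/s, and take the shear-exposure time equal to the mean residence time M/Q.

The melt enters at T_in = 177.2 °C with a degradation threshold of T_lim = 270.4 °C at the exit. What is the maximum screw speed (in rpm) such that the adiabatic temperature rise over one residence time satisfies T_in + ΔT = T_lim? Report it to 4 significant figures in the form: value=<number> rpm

Throughput in SI: Q_s = 97.7 kg/h ÷ 3600 s/h = 0.0271389 kg/s
t_res = M / Q_s = 11.21 / 0.0271389 = 413.06 s
D = 93.6 mm = 0.0936 m;  h = 5.73 mm = 0.00573 m
ΔT_a = T_lim − T_in = 270.4 °C − 177.2 °C = 93.2 K
γ̇_max² = ΔT_a·ρ·cp / (η·t_res) = [93.2 × 1253 × 1574] / [1899 × 413.06] = 234.333 s⁻²
γ̇_max = √234.333 = 15.3079 s⁻¹
Solve γ̇ = πDN/h for N: N_max = γ̇_max·h/(π·D) = 15.3079 × 0.00573 / (π × 0.0936) = 0.298295 rev/s = 17.8977 rpm

value=17.90 rpm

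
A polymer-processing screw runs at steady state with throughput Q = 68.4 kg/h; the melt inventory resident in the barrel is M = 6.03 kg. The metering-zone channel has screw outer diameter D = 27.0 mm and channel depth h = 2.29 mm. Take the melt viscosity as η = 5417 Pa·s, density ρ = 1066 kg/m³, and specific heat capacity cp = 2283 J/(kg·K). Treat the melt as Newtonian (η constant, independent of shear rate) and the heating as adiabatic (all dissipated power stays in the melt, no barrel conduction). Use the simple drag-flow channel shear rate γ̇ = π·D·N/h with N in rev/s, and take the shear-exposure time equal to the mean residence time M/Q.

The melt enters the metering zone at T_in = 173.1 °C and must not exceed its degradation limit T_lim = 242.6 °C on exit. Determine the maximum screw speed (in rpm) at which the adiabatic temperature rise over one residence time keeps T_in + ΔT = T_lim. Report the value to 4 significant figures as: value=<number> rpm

value=16.07 rpm

Q_s = Q / 3600 = 68.4 / 3600 = 0.019 kg/s
t_res = M / Q_s = 6.03 / 0.019 = 317.368 s
D = 27.0 mm = 0.027 m;  h = 2.29 mm = 0.00229 m
ΔT_a = T_lim − T_in = 242.6 °C − 173.1 °C = 69.5 K
γ̇_max² = ΔT_a·ρ·cp / (η·t_res) = [69.5 × 1066 × 2283] / [5417 × 317.368] = 98.3842 s⁻²
γ̇_max = √98.3842 = 9.91888 s⁻¹
N_max = γ̇_max·h / (π·D) = 9.91888 · 0.00229 / (π · 0.027) = 0.267784 rev/s = 16.067 rpm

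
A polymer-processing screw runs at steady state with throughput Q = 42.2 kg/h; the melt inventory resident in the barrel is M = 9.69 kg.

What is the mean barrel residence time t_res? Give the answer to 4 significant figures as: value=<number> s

Q_s = Q / 3600 = 42.2 / 3600 = 0.0117222 kg/s
t_res = M / Q_s = 9.69 ÷ 0.0117222 = 826.635 s

value=826.6 s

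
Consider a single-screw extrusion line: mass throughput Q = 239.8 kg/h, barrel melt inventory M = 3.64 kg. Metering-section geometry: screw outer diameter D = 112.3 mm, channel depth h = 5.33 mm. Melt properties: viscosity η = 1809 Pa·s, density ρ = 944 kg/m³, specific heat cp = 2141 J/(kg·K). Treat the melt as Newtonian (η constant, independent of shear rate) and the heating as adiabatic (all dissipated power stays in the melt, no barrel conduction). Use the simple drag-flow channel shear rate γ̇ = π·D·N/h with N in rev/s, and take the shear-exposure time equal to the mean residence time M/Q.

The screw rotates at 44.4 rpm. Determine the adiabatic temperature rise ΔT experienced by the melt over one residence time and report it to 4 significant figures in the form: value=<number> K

value=117.3 K

Throughput in SI: Q_s = 239.8 kg/h ÷ 3600 s/h = 0.0666111 kg/s
t_res = M / Q_s = 3.64 / 0.0666111 = 54.6455 s
Geometry in metres: D = 112.3 mm → 0.1123 m, h = 5.33 mm → 0.00533 m; screw speed N = 44.4 rpm = 0.74 rev/s
γ̇ = π·D·N / h = π · 0.1123 · 0.74 / 0.00533 = 48.9817 s⁻¹
ΔT = η·γ̇²·t_res/(ρ·cp) = [1809 × 48.9817² × 54.6455] / [944 × 2141] = 117.347 K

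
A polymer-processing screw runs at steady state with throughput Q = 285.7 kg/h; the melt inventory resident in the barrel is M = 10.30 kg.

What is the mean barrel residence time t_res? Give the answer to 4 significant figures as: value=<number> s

value=129.8 s

Convert throughput: Q = 285.7 kg/h = 285.7/3600 = 0.0793611 kg/s
Mean residence time: t_res = M/Q_s = 10.30 kg / 0.0793611 kg/s = 129.786 s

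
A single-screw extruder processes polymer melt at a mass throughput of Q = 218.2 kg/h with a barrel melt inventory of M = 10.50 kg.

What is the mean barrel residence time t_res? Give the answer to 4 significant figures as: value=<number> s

Throughput in SI: Q_s = 218.2 kg/h ÷ 3600 s/h = 0.0606111 kg/s
t_res = M / Q_s = 10.50 / 0.0606111 = 173.236 s

value=173.2 s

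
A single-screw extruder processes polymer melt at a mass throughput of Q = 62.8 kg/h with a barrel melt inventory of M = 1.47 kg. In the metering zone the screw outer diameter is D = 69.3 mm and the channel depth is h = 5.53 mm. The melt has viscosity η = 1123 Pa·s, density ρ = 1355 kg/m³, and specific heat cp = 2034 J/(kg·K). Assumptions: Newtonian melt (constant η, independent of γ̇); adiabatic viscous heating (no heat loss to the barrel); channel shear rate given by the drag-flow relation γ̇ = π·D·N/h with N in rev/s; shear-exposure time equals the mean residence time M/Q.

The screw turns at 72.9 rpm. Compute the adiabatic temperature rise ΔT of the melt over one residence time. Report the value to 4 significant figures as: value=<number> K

Convert throughput: Q = 62.8 kg/h = 62.8/3600 = 0.0174444 kg/s
t_res = M / Q_s = 1.47 / 0.0174444 = 84.2675 s
Geometry in metres: D = 69.3 mm → 0.0693 m, h = 5.53 mm → 0.00553 m; screw speed N = 72.9 rpm = 1.215 rev/s
Shear rate: γ̇ = πDN/h = π·0.0693·1.215/0.00553 = 47.8337 s⁻¹
Adiabatic rise: ΔT = η γ̇² t_res / (ρ cp) = 1123·(47.8337)²·84.2675 / (1355·2034) = 78.563 K

value=78.56 K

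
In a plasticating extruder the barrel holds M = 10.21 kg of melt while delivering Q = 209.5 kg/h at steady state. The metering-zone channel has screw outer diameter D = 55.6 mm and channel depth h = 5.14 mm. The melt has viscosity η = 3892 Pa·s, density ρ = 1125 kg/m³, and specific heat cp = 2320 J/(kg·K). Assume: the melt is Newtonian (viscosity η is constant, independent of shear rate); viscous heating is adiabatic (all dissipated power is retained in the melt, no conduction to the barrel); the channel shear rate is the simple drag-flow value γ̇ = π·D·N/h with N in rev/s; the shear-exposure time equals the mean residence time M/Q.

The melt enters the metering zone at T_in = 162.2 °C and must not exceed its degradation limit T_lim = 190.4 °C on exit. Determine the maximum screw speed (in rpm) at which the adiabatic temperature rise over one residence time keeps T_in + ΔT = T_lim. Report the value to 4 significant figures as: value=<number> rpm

value=18.33 rpm

Q_s = Q / 3600 = 209.5 / 3600 = 0.0581944 kg/s
t_res = M / Q_s = 10.21 / 0.0581944 = 175.446 s
D = 55.6 mm = 0.0556 m;  h = 5.14 mm = 0.00514 m
Allowable rise: ΔT_a = T_lim − T_in = 190.4 − 162.2 = 28.2 K
Invert ΔT = ηγ̇²t_res/(ρcp) for γ̇: γ̇_max² = ΔT_a ρ cp / (η t_res) = 28.2·1125·2320 / (3892·175.446) = 107.789 s⁻²
Take the square root: γ̇_max = √(107.789) = 10.3821 s⁻¹
N_max = γ̇_max h / (πD) = 10.3821·0.00514/(π·0.0556) = 0.30551 rev/s → ×60 = 18.3306 rpm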